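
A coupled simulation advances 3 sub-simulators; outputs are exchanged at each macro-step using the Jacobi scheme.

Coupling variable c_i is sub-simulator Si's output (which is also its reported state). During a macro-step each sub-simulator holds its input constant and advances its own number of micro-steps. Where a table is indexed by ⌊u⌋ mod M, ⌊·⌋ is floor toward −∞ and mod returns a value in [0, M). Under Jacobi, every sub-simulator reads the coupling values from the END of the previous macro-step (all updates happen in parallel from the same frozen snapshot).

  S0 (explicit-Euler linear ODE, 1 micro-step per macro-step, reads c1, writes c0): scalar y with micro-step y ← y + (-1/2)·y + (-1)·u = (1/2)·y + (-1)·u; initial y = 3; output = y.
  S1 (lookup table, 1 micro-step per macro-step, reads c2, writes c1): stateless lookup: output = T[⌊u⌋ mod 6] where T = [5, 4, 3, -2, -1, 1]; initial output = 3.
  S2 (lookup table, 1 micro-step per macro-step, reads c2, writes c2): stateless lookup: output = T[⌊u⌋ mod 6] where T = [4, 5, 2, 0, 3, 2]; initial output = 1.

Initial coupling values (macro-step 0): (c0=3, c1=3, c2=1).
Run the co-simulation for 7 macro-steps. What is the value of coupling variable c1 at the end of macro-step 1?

macro 1: S0 reads c1=3 → after 1×micro: -3/2; S1 reads c2=1 → after 1×micro: 4; S2 reads c2=1 → after 1×micro: 5 ⇒ (c0=-3/2, c1=4, c2=5)
macro 2: S0 reads c1=4 → after 1×micro: -19/4; S1 reads c2=5 → after 1×micro: 1; S2 reads c2=5 → after 1×micro: 2 ⇒ (c0=-19/4, c1=1, c2=2)
macro 3: S0 reads c1=1 → after 1×micro: -27/8; S1 reads c2=2 → after 1×micro: 3; S2 reads c2=2 → after 1×micro: 2 ⇒ (c0=-27/8, c1=3, c2=2)
macro 4: S0 reads c1=3 → after 1×micro: -75/16; S1 reads c2=2 → after 1×micro: 3; S2 reads c2=2 → after 1×micro: 2 ⇒ (c0=-75/16, c1=3, c2=2)
macro 5: S0 reads c1=3 → after 1×micro: -171/32; S1 reads c2=2 → after 1×micro: 3; S2 reads c2=2 → after 1×micro: 2 ⇒ (c0=-171/32, c1=3, c2=2)
macro 6: S0 reads c1=3 → after 1×micro: -363/64; S1 reads c2=2 → after 1×micro: 3; S2 reads c2=2 → after 1×micro: 2 ⇒ (c0=-363/64, c1=3, c2=2)
macro 7: S0 reads c1=3 → after 1×micro: -747/128; S1 reads c2=2 → after 1×micro: 3; S2 reads c2=2 → after 1×micro: 2 ⇒ (c0=-747/128, c1=3, c2=2)

c1 at macro-step 1 = 4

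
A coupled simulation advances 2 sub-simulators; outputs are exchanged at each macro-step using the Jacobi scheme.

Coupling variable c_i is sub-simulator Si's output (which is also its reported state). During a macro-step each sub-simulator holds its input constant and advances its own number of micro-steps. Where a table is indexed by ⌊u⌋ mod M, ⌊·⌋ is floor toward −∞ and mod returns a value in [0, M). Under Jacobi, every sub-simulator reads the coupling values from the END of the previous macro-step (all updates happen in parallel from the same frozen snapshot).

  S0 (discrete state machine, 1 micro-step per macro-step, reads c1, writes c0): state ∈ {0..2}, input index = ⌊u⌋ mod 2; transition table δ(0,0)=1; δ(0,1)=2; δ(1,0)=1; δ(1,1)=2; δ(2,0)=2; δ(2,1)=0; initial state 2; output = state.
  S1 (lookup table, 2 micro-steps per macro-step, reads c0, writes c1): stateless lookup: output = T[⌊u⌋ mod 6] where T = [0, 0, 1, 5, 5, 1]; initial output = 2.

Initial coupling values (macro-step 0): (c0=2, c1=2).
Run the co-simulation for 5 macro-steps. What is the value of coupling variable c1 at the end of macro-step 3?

c1 at macro-step 3 = 0

macro 1: S0 reads c1=2 → after 1×micro: 2; S1 reads c0=2 → after 2×micro: 1 ⇒ (c0=2, c1=1)
macro 2: S0 reads c1=1 → after 1×micro: 0; S1 reads c0=2 → after 2×micro: 1 ⇒ (c0=0, c1=1)
macro 3: S0 reads c1=1 → after 1×micro: 2; S1 reads c0=0 → after 2×micro: 0 ⇒ (c0=2, c1=0)
macro 4: S0 reads c1=0 → after 1×micro: 2; S1 reads c0=2 → after 2×micro: 1 ⇒ (c0=2, c1=1)
macro 5: S0 reads c1=1 → after 1×micro: 0; S1 reads c0=2 → after 2×micro: 1 ⇒ (c0=0, c1=1)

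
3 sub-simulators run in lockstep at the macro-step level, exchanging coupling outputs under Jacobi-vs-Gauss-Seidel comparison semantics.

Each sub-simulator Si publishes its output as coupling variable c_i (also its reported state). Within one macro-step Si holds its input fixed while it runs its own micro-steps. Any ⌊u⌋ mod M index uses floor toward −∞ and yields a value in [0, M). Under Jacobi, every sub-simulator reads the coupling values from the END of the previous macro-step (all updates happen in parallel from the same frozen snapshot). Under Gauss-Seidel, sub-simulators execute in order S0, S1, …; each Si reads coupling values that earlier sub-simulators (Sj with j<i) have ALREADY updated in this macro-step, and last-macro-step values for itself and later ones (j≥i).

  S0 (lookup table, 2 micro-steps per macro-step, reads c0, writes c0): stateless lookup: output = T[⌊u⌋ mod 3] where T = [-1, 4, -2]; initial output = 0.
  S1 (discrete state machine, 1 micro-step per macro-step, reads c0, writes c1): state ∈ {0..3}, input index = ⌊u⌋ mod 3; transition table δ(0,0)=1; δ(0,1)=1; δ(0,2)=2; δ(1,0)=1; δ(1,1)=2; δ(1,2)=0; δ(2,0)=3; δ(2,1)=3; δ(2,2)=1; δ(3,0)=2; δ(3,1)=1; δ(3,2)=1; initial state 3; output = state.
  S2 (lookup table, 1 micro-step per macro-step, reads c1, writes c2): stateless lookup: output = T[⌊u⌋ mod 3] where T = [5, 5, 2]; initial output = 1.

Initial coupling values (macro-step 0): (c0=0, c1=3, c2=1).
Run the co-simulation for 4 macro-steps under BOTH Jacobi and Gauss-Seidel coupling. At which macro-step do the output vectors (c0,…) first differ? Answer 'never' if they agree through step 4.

[Jacobi] macro 1: S0 reads c0=0 → after 2×micro: -1; S1 reads c0=0 → after 1×micro: 2; S2 reads c1=3 → after 1×micro: 5 ⇒ (c0=-1, c1=2, c2=5)
[Jacobi] macro 2: S0 reads c0=-1 → after 2×micro: -2; S1 reads c0=-1 → after 1×micro: 1; S2 reads c1=2 → after 1×micro: 2 ⇒ (c0=-2, c1=1, c2=2)
[Jacobi] macro 3: S0 reads c0=-2 → after 2×micro: 4; S1 reads c0=-2 → after 1×micro: 2; S2 reads c1=1 → after 1×micro: 5 ⇒ (c0=4, c1=2, c2=5)
[Jacobi] macro 4: S0 reads c0=4 → after 2×micro: 4; S1 reads c0=4 → after 1×micro: 3; S2 reads c1=2 → after 1×micro: 2 ⇒ (c0=4, c1=3, c2=2)
[Gauss-Seidel] macro 1: S0 reads c0=0 → after 2×micro: -1; S1 reads c0=-1 → after 1×micro: 1; S2 reads c1=1 → after 1×micro: 5 ⇒ (c0=-1, c1=1, c2=5)
[Gauss-Seidel] macro 2: S0 reads c0=-1 → after 2×micro: -2; S1 reads c0=-2 → after 1×micro: 2; S2 reads c1=2 → after 1×micro: 2 ⇒ (c0=-2, c1=2, c2=2)
[Gauss-Seidel] macro 3: S0 reads c0=-2 → after 2×micro: 4; S1 reads c0=4 → after 1×micro: 3; S2 reads c1=3 → after 1×micro: 5 ⇒ (c0=4, c1=3, c2=5)
[Gauss-Seidel] macro 4: S0 reads c0=4 → after 2×micro: 4; S1 reads c0=4 → after 1×micro: 1; S2 reads c1=1 → after 1×micro: 5 ⇒ (c0=4, c1=1, c2=5)

first divergence at macro-step: 1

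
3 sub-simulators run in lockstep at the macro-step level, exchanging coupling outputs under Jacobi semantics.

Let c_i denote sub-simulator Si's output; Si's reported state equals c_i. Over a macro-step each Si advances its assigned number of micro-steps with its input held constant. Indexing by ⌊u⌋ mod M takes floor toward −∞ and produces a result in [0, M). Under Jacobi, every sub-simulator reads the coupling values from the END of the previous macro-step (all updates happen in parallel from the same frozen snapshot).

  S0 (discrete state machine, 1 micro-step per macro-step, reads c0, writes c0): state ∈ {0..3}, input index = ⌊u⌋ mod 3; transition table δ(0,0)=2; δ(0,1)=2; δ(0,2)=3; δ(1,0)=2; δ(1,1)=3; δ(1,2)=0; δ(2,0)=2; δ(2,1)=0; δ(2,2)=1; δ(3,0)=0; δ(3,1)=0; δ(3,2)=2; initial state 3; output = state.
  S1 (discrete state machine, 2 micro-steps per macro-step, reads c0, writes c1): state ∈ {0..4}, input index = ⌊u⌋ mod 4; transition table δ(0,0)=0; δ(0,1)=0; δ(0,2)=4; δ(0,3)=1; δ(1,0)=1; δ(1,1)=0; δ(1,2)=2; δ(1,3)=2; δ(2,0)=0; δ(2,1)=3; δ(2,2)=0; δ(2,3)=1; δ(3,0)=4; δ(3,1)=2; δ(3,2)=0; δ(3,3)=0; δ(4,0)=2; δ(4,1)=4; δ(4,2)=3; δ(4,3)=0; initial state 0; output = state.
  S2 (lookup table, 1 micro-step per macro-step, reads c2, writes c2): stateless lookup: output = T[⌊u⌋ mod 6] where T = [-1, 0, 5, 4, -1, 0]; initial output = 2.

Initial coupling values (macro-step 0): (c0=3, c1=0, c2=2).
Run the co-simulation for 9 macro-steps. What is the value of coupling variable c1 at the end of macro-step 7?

c1 at macro-step 7 = 0

macro 1: S0 reads c0=3 → after 1×micro: 0; S1 reads c0=3 → after 2×micro: 2; S2 reads c2=2 → after 1×micro: 5 ⇒ (c0=0, c1=2, c2=5)
macro 2: S0 reads c0=0 → after 1×micro: 2; S1 reads c0=0 → after 2×micro: 0; S2 reads c2=5 → after 1×micro: 0 ⇒ (c0=2, c1=0, c2=0)
macro 3: S0 reads c0=2 → after 1×micro: 1; S1 reads c0=2 → after 2×micro: 3; S2 reads c2=0 → after 1×micro: -1 ⇒ (c0=1, c1=3, c2=-1)
macro 4: S0 reads c0=1 → after 1×micro: 3; S1 reads c0=1 → after 2×micro: 3; S2 reads c2=-1 → after 1×micro: 0 ⇒ (c0=3, c1=3, c2=0)
macro 5: S0 reads c0=3 → after 1×micro: 0; S1 reads c0=3 → after 2×micro: 1; S2 reads c2=0 → after 1×micro: -1 ⇒ (c0=0, c1=1, c2=-1)
macro 6: S0 reads c0=0 → after 1×micro: 2; S1 reads c0=0 → after 2×micro: 1; S2 reads c2=-1 → after 1×micro: 0 ⇒ (c0=2, c1=1, c2=0)
macro 7: S0 reads c0=2 → after 1×micro: 1; S1 reads c0=2 → after 2×micro: 0; S2 reads c2=0 → after 1×micro: -1 ⇒ (c0=1, c1=0, c2=-1)
macro 8: S0 reads c0=1 → after 1×micro: 3; S1 reads c0=1 → after 2×micro: 0; S2 reads c2=-1 → after 1×micro: 0 ⇒ (c0=3, c1=0, c2=0)
macro 9: S0 reads c0=3 → after 1×micro: 0; S1 reads c0=3 → after 2×micro: 2; S2 reads c2=0 → after 1×micro: -1 ⇒ (c0=0, c1=2, c2=-1)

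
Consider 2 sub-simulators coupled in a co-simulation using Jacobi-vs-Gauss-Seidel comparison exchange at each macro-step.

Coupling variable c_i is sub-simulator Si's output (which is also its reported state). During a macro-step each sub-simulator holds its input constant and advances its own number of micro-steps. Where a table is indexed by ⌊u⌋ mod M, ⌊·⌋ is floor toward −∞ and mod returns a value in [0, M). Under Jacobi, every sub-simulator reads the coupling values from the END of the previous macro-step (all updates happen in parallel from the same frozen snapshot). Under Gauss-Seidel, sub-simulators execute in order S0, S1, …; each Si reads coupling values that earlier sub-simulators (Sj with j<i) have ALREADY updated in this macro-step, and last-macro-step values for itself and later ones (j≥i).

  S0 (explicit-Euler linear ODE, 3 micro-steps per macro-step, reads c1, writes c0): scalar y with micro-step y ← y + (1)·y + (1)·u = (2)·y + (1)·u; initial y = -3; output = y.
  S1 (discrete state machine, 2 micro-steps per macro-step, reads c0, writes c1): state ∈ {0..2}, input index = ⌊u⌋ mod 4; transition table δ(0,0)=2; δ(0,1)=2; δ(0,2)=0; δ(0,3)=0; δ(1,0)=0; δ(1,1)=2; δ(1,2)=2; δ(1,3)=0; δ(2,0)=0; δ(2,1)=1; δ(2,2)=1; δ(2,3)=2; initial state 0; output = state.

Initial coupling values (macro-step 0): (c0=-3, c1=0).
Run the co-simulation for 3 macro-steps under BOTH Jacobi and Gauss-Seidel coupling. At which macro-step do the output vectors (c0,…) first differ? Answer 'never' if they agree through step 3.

[Jacobi] macro 1: S0 reads c1=0 → after 3×micro: -24; S1 reads c0=-3 → after 2×micro: 1 ⇒ (c0=-24, c1=1)
[Jacobi] macro 2: S0 reads c1=1 → after 3×micro: -185; S1 reads c0=-24 → after 2×micro: 2 ⇒ (c0=-185, c1=2)
[Jacobi] macro 3: S0 reads c1=2 → after 3×micro: -1466; S1 reads c0=-185 → after 2×micro: 2 ⇒ (c0=-1466, c1=2)
[Gauss-Seidel] macro 1: S0 reads c1=0 → after 3×micro: -24; S1 reads c0=-24 → after 2×micro: 0 ⇒ (c0=-24, c1=0)
[Gauss-Seidel] macro 2: S0 reads c1=0 → after 3×micro: -192; S1 reads c0=-192 → after 2×micro: 0 ⇒ (c0=-192, c1=0)
[Gauss-Seidel] macro 3: S0 reads c1=0 → after 3×micro: -1536; S1 reads c0=-1536 → after 2×micro: 0 ⇒ (c0=-1536, c1=0)

first divergence at macro-step: 1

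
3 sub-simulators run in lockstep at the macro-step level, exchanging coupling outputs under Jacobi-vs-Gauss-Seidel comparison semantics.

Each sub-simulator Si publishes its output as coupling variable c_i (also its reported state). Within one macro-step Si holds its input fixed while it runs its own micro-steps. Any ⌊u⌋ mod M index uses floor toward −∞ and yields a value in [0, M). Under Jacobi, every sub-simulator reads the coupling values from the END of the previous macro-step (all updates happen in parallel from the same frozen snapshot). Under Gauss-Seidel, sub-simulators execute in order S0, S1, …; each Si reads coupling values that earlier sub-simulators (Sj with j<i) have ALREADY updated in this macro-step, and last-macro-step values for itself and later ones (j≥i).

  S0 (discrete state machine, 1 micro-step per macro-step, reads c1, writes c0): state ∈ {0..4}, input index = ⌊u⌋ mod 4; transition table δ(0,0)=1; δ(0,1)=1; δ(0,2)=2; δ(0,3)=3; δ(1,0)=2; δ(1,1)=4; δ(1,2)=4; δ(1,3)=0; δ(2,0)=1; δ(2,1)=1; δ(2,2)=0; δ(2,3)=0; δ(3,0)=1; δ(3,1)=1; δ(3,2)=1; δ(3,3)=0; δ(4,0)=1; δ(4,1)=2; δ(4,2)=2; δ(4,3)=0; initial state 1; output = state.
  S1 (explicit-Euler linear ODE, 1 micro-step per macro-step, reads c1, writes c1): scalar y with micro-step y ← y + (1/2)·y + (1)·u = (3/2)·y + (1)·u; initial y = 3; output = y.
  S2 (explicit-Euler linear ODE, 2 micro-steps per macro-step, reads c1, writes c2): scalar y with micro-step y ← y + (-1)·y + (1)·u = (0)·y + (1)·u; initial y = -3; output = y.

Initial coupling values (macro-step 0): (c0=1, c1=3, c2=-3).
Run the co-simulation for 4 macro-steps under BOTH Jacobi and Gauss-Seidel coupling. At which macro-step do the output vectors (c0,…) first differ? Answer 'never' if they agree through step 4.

first divergence at macro-step: 1

[Jacobi] macro 1: S0 reads c1=3 → after 1×micro: 0; S1 reads c1=3 → after 1×micro: 15/2; S2 reads c1=3 → after 2×micro: 3 ⇒ (c0=0, c1=15/2, c2=3)
[Jacobi] macro 2: S0 reads c1=15/2 → after 1×micro: 3; S1 reads c1=15/2 → after 1×micro: 75/4; S2 reads c1=15/2 → after 2×micro: 15/2 ⇒ (c0=3, c1=75/4, c2=15/2)
[Jacobi] macro 3: S0 reads c1=75/4 → after 1×micro: 1; S1 reads c1=75/4 → after 1×micro: 375/8; S2 reads c1=75/4 → after 2×micro: 75/4 ⇒ (c0=1, c1=375/8, c2=75/4)
[Jacobi] macro 4: S0 reads c1=375/8 → after 1×micro: 4; S1 reads c1=375/8 → after 1×micro: 1875/16; S2 reads c1=375/8 → after 2×micro: 375/8 ⇒ (c0=4, c1=1875/16, c2=375/8)
[Gauss-Seidel] macro 1: S0 reads c1=3 → after 1×micro: 0; S1 reads c1=3 → after 1×micro: 15/2; S2 reads c1=15/2 → after 2×micro: 15/2 ⇒ (c0=0, c1=15/2, c2=15/2)
[Gauss-Seidel] macro 2: S0 reads c1=15/2 → after 1×micro: 3; S1 reads c1=15/2 → after 1×micro: 75/4; S2 reads c1=75/4 → after 2×micro: 75/4 ⇒ (c0=3, c1=75/4, c2=75/4)
[Gauss-Seidel] macro 3: S0 reads c1=75/4 → after 1×micro: 1; S1 reads c1=75/4 → after 1×micro: 375/8; S2 reads c1=375/8 → after 2×micro: 375/8 ⇒ (c0=1, c1=375/8, c2=375/8)
[Gauss-Seidel] macro 4: S0 reads c1=375/8 → after 1×micro: 4; S1 reads c1=375/8 → after 1×micro: 1875/16; S2 reads c1=1875/16 → after 2×micro: 1875/16 ⇒ (c0=4, c1=1875/16, c2=1875/16)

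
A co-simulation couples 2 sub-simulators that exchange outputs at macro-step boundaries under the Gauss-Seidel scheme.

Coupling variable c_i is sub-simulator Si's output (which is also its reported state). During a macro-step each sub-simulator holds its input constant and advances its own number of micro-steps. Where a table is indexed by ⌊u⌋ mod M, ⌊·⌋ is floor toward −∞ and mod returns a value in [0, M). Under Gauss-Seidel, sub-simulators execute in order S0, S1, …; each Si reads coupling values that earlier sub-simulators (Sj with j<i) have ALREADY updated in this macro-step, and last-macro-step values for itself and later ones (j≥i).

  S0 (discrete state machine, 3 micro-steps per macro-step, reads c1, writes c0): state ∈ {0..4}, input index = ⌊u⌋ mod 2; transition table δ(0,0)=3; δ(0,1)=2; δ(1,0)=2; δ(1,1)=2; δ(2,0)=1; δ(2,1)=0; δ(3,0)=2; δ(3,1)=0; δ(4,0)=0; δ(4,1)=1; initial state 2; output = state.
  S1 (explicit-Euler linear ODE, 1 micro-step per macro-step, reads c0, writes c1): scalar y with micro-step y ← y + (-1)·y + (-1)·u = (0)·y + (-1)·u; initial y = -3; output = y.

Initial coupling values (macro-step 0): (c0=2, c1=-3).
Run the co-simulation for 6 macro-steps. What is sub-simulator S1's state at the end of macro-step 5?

S1 state at macro-step 5 = -2

macro 1: S0 reads c1=-3 → after 3×micro: 0; S1 reads c0=0 → after 1×micro: 0 ⇒ (c0=0, c1=0)
macro 2: S0 reads c1=0 → after 3×micro: 1; S1 reads c0=1 → after 1×micro: -1 ⇒ (c0=1, c1=-1)
macro 3: S0 reads c1=-1 → after 3×micro: 2; S1 reads c0=2 → after 1×micro: -2 ⇒ (c0=2, c1=-2)
macro 4: S0 reads c1=-2 → after 3×micro: 1; S1 reads c0=1 → after 1×micro: -1 ⇒ (c0=1, c1=-1)
macro 5: S0 reads c1=-1 → after 3×micro: 2; S1 reads c0=2 → after 1×micro: -2 ⇒ (c0=2, c1=-2)
macro 6: S0 reads c1=-2 → after 3×micro: 1; S1 reads c0=1 → after 1×micro: -1 ⇒ (c0=1, c1=-1)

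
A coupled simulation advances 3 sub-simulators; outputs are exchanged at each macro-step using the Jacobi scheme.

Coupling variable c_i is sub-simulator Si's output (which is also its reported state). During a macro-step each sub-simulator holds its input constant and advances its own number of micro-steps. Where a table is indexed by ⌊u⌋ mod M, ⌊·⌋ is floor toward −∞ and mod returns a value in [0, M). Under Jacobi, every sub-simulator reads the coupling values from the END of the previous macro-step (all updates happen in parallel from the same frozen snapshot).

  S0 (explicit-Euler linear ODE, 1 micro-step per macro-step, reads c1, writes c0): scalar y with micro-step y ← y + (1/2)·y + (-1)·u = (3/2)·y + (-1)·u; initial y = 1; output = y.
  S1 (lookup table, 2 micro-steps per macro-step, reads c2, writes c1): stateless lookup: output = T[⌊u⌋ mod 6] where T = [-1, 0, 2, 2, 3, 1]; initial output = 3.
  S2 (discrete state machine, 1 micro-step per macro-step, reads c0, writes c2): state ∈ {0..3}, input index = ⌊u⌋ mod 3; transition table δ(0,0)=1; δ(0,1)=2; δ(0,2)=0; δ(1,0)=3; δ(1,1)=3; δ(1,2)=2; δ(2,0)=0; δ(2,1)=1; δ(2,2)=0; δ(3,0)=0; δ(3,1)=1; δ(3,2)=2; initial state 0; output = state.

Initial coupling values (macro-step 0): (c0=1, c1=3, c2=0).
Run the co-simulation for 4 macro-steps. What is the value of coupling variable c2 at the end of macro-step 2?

c2 at macro-step 2 = 1

macro 1: S0 reads c1=3 → after 1×micro: -3/2; S1 reads c2=0 → after 2×micro: -1; S2 reads c0=1 → after 1×micro: 2 ⇒ (c0=-3/2, c1=-1, c2=2)
macro 2: S0 reads c1=-1 → after 1×micro: -5/4; S1 reads c2=2 → after 2×micro: 2; S2 reads c0=-3/2 → after 1×micro: 1 ⇒ (c0=-5/4, c1=2, c2=1)
macro 3: S0 reads c1=2 → after 1×micro: -31/8; S1 reads c2=1 → after 2×micro: 0; S2 reads c0=-5/4 → after 1×micro: 3 ⇒ (c0=-31/8, c1=0, c2=3)
macro 4: S0 reads c1=0 → after 1×micro: -93/16; S1 reads c2=3 → after 2×micro: 2; S2 reads c0=-31/8 → after 1×micro: 2 ⇒ (c0=-93/16, c1=2, c2=2)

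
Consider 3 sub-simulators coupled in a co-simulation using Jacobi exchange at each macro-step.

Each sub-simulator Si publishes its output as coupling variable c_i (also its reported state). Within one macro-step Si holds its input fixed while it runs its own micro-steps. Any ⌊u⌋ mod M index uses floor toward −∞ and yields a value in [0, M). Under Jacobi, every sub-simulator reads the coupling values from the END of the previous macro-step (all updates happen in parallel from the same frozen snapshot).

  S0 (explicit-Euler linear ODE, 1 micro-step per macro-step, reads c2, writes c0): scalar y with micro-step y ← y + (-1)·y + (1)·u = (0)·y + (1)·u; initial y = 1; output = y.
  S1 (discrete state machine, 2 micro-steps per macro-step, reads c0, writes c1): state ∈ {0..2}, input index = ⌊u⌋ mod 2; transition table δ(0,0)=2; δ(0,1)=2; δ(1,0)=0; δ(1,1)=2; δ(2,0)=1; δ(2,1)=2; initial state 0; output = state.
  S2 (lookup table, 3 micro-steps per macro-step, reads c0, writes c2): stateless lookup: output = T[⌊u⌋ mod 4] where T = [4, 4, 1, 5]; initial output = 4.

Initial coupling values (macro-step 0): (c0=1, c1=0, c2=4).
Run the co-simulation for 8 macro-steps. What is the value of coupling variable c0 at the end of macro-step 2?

c0 at macro-step 2 = 4

macro 1: S0 reads c2=4 → after 1×micro: 4; S1 reads c0=1 → after 2×micro: 2; S2 reads c0=1 → after 3×micro: 4 ⇒ (c0=4, c1=2, c2=4)
macro 2: S0 reads c2=4 → after 1×micro: 4; S1 reads c0=4 → after 2×micro: 0; S2 reads c0=4 → after 3×micro: 4 ⇒ (c0=4, c1=0, c2=4)
macro 3: S0 reads c2=4 → after 1×micro: 4; S1 reads c0=4 → after 2×micro: 1; S2 reads c0=4 → after 3×micro: 4 ⇒ (c0=4, c1=1, c2=4)
macro 4: S0 reads c2=4 → after 1×micro: 4; S1 reads c0=4 → after 2×micro: 2; S2 reads c0=4 → after 3×micro: 4 ⇒ (c0=4, c1=2, c2=4)
macro 5: S0 reads c2=4 → after 1×micro: 4; S1 reads c0=4 → after 2×micro: 0; S2 reads c0=4 → after 3×micro: 4 ⇒ (c0=4, c1=0, c2=4)
macro 6: S0 reads c2=4 → after 1×micro: 4; S1 reads c0=4 → after 2×micro: 1; S2 reads c0=4 → after 3×micro: 4 ⇒ (c0=4, c1=1, c2=4)
macro 7: S0 reads c2=4 → after 1×micro: 4; S1 reads c0=4 → after 2×micro: 2; S2 reads c0=4 → after 3×micro: 4 ⇒ (c0=4, c1=2, c2=4)
macro 8: S0 reads c2=4 → after 1×micro: 4; S1 reads c0=4 → after 2×micro: 0; S2 reads c0=4 → after 3×micro: 4 ⇒ (c0=4, c1=0, c2=4)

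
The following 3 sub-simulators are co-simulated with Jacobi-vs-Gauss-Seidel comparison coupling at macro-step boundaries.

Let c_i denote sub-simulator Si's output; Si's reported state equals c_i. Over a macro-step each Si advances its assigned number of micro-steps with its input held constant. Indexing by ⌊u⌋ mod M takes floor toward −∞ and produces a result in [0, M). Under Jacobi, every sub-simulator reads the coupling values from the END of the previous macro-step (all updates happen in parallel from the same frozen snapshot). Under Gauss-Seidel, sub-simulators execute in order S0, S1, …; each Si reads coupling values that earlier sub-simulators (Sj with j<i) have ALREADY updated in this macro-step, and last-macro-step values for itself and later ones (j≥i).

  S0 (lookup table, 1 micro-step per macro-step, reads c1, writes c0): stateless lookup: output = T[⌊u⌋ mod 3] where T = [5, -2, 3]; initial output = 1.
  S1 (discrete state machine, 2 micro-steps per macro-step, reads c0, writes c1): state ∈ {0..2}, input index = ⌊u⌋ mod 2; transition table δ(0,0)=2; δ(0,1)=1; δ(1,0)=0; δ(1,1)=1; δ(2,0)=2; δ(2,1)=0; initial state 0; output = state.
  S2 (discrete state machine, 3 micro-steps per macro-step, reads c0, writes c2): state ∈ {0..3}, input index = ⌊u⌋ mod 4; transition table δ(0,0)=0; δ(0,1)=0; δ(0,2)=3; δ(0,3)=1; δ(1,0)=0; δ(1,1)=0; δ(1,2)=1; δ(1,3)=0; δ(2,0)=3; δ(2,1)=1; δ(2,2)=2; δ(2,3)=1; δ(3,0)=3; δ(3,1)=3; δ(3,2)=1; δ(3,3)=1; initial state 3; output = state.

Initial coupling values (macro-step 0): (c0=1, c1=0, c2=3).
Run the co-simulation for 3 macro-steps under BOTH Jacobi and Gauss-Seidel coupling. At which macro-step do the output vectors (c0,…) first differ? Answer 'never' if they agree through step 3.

first divergence at macro-step: 2

[Jacobi] macro 1: S0 reads c1=0 → after 1×micro: 5; S1 reads c0=1 → after 2×micro: 1; S2 reads c0=1 → after 3×micro: 3 ⇒ (c0=5, c1=1, c2=3)
[Jacobi] macro 2: S0 reads c1=1 → after 1×micro: -2; S1 reads c0=5 → after 2×micro: 1; S2 reads c0=5 → after 3×micro: 3 ⇒ (c0=-2, c1=1, c2=3)
[Jacobi] macro 3: S0 reads c1=1 → after 1×micro: -2; S1 reads c0=-2 → after 2×micro: 2; S2 reads c0=-2 → after 3×micro: 1 ⇒ (c0=-2, c1=2, c2=1)
[Gauss-Seidel] macro 1: S0 reads c1=0 → after 1×micro: 5; S1 reads c0=5 → after 2×micro: 1; S2 reads c0=5 → after 3×micro: 3 ⇒ (c0=5, c1=1, c2=3)
[Gauss-Seidel] macro 2: S0 reads c1=1 → after 1×micro: -2; S1 reads c0=-2 → after 2×micro: 2; S2 reads c0=-2 → after 3×micro: 1 ⇒ (c0=-2, c1=2, c2=1)
[Gauss-Seidel] macro 3: S0 reads c1=2 → after 1×micro: 3; S1 reads c0=3 → after 2×micro: 1; S2 reads c0=3 → after 3×micro: 0 ⇒ (c0=3, c1=1, c2=0)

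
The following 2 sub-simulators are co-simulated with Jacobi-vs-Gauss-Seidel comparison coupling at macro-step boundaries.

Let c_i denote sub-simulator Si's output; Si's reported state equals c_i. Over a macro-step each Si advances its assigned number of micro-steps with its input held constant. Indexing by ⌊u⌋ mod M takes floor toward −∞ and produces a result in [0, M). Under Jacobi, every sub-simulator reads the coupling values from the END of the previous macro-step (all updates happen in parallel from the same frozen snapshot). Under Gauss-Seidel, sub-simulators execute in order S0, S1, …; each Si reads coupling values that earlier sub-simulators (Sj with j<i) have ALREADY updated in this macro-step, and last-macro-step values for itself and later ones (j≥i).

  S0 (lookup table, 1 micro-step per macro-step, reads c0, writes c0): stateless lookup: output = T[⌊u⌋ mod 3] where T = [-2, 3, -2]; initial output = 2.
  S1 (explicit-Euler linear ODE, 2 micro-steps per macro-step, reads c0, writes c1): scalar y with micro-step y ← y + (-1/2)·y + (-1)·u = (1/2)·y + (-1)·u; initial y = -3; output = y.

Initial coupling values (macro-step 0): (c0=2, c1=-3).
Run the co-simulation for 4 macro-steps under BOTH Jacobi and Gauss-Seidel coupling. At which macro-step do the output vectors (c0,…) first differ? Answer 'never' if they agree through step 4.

[Jacobi] macro 1: S0 reads c0=2 → after 1×micro: -2; S1 reads c0=2 → after 2×micro: -15/4 ⇒ (c0=-2, c1=-15/4)
[Jacobi] macro 2: S0 reads c0=-2 → after 1×micro: 3; S1 reads c0=-2 → after 2×micro: 33/16 ⇒ (c0=3, c1=33/16)
[Jacobi] macro 3: S0 reads c0=3 → after 1×micro: -2; S1 reads c0=3 → after 2×micro: -255/64 ⇒ (c0=-2, c1=-255/64)
[Jacobi] macro 4: S0 reads c0=-2 → after 1×micro: 3; S1 reads c0=-2 → after 2×micro: 513/256 ⇒ (c0=3, c1=513/256)
[Gauss-Seidel] macro 1: S0 reads c0=2 → after 1×micro: -2; S1 reads c0=-2 → after 2×micro: 9/4 ⇒ (c0=-2, c1=9/4)
[Gauss-Seidel] macro 2: S0 reads c0=-2 → after 1×micro: 3; S1 reads c0=3 → after 2×micro: -63/16 ⇒ (c0=3, c1=-63/16)
[Gauss-Seidel] macro 3: S0 reads c0=3 → after 1×micro: -2; S1 reads c0=-2 → after 2×micro: 129/64 ⇒ (c0=-2, c1=129/64)
[Gauss-Seidel] macro 4: S0 reads c0=-2 → after 1×micro: 3; S1 reads c0=3 → after 2×micro: -1023/256 ⇒ (c0=3, c1=-1023/256)

first divergence at macro-step: 1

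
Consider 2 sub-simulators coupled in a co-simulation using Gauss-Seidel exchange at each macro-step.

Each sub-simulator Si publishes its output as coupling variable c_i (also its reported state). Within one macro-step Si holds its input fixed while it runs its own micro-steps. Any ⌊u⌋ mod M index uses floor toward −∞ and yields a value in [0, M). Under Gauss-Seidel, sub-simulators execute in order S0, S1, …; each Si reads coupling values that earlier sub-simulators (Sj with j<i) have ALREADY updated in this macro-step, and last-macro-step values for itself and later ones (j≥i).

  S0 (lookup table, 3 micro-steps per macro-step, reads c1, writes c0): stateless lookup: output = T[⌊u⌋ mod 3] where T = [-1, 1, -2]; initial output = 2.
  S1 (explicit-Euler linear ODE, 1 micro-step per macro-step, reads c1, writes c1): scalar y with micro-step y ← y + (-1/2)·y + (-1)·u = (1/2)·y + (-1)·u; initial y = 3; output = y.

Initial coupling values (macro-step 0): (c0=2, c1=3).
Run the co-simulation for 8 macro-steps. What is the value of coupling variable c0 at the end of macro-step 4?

c0 at macro-step 4 = -2

macro 1: S0 reads c1=3 → after 3×micro: -1; S1 reads c1=3 → after 1×micro: -3/2 ⇒ (c0=-1, c1=-3/2)
macro 2: S0 reads c1=-3/2 → after 3×micro: 1; S1 reads c1=-3/2 → after 1×micro: 3/4 ⇒ (c0=1, c1=3/4)
macro 3: S0 reads c1=3/4 → after 3×micro: -1; S1 reads c1=3/4 → after 1×micro: -3/8 ⇒ (c0=-1, c1=-3/8)
macro 4: S0 reads c1=-3/8 → after 3×micro: -2; S1 reads c1=-3/8 → after 1×micro: 3/16 ⇒ (c0=-2, c1=3/16)
macro 5: S0 reads c1=3/16 → after 3×micro: -1; S1 reads c1=3/16 → after 1×micro: -3/32 ⇒ (c0=-1, c1=-3/32)
macro 6: S0 reads c1=-3/32 → after 3×micro: -2; S1 reads c1=-3/32 → after 1×micro: 3/64 ⇒ (c0=-2, c1=3/64)
macro 7: S0 reads c1=3/64 → after 3×micro: -1; S1 reads c1=3/64 → after 1×micro: -3/128 ⇒ (c0=-1, c1=-3/128)
macro 8: S0 reads c1=-3/128 → after 3×micro: -2; S1 reads c1=-3/128 → after 1×micro: 3/256 ⇒ (c0=-2, c1=3/256)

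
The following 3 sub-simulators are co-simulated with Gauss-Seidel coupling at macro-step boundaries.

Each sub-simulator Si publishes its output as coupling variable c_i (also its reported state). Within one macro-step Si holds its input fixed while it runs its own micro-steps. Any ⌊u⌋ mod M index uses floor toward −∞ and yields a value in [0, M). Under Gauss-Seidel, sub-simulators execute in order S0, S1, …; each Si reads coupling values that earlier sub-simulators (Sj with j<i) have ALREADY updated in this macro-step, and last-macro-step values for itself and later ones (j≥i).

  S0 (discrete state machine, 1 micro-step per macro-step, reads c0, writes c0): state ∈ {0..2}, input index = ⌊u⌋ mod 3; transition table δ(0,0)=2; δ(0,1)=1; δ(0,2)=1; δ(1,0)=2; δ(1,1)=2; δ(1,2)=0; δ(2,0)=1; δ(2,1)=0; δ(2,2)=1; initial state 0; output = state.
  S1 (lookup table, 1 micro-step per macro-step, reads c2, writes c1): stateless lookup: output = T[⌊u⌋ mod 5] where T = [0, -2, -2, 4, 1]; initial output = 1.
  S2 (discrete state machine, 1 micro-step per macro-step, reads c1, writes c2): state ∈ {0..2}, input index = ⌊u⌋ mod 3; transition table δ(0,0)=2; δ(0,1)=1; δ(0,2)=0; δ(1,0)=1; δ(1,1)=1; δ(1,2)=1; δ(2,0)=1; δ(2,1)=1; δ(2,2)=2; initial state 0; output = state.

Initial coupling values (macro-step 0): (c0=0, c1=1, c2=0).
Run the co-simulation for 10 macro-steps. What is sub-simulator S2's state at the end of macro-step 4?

macro 1: S0 reads c0=0 → after 1×micro: 2; S1 reads c2=0 → after 1×micro: 0; S2 reads c1=0 → after 1×micro: 2 ⇒ (c0=2, c1=0, c2=2)
macro 2: S0 reads c0=2 → after 1×micro: 1; S1 reads c2=2 → after 1×micro: -2; S2 reads c1=-2 → after 1×micro: 1 ⇒ (c0=1, c1=-2, c2=1)
macro 3: S0 reads c0=1 → after 1×micro: 2; S1 reads c2=1 → after 1×micro: -2; S2 reads c1=-2 → after 1×micro: 1 ⇒ (c0=2, c1=-2, c2=1)
macro 4: S0 reads c0=2 → after 1×micro: 1; S1 reads c2=1 → after 1×micro: -2; S2 reads c1=-2 → after 1×micro: 1 ⇒ (c0=1, c1=-2, c2=1)
macro 5: S0 reads c0=1 → after 1×micro: 2; S1 reads c2=1 → after 1×micro: -2; S2 reads c1=-2 → after 1×micro: 1 ⇒ (c0=2, c1=-2, c2=1)
macro 6: S0 reads c0=2 → after 1×micro: 1; S1 reads c2=1 → after 1×micro: -2; S2 reads c1=-2 → after 1×micro: 1 ⇒ (c0=1, c1=-2, c2=1)
macro 7: S0 reads c0=1 → after 1×micro: 2; S1 reads c2=1 → after 1×micro: -2; S2 reads c1=-2 → after 1×micro: 1 ⇒ (c0=2, c1=-2, c2=1)
macro 8: S0 reads c0=2 → after 1×micro: 1; S1 reads c2=1 → after 1×micro: -2; S2 reads c1=-2 → after 1×micro: 1 ⇒ (c0=1, c1=-2, c2=1)
macro 9: S0 reads c0=1 → after 1×micro: 2; S1 reads c2=1 → after 1×micro: -2; S2 reads c1=-2 → after 1×micro: 1 ⇒ (c0=2, c1=-2, c2=1)
macro 10: S0 reads c0=2 → after 1×micro: 1; S1 reads c2=1 → after 1×micro: -2; S2 reads c1=-2 → after 1×micro: 1 ⇒ (c0=1, c1=-2, c2=1)

S2 state at macro-step 4 = 1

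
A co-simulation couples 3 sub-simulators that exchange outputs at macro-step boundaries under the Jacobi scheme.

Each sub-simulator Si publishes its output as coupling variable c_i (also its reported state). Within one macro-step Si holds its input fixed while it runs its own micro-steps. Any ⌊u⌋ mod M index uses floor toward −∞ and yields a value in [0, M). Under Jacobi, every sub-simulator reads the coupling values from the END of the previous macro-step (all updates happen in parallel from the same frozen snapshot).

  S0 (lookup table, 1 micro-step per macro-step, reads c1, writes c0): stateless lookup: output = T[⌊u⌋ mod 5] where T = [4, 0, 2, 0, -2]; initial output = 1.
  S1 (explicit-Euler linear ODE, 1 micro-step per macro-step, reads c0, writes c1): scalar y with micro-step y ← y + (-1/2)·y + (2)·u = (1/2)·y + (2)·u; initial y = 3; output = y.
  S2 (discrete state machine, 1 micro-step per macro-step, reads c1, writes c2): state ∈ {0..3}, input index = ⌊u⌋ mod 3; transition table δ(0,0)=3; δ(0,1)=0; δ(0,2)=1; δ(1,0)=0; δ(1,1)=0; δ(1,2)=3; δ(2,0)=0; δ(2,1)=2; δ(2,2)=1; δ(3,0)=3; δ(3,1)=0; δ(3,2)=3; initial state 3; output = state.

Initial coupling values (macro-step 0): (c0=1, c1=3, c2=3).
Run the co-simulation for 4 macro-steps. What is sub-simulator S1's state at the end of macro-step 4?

macro 1: S0 reads c1=3 → after 1×micro: 0; S1 reads c0=1 → after 1×micro: 7/2; S2 reads c1=3 → after 1×micro: 3 ⇒ (c0=0, c1=7/2, c2=3)
macro 2: S0 reads c1=7/2 → after 1×micro: 0; S1 reads c0=0 → after 1×micro: 7/4; S2 reads c1=7/2 → after 1×micro: 3 ⇒ (c0=0, c1=7/4, c2=3)
macro 3: S0 reads c1=7/4 → after 1×micro: 0; S1 reads c0=0 → after 1×micro: 7/8; S2 reads c1=7/4 → after 1×micro: 0 ⇒ (c0=0, c1=7/8, c2=0)
macro 4: S0 reads c1=7/8 → after 1×micro: 4; S1 reads c0=0 → after 1×micro: 7/16; S2 reads c1=7/8 → after 1×micro: 3 ⇒ (c0=4, c1=7/16, c2=3)

S1 state at macro-step 4 = 7/16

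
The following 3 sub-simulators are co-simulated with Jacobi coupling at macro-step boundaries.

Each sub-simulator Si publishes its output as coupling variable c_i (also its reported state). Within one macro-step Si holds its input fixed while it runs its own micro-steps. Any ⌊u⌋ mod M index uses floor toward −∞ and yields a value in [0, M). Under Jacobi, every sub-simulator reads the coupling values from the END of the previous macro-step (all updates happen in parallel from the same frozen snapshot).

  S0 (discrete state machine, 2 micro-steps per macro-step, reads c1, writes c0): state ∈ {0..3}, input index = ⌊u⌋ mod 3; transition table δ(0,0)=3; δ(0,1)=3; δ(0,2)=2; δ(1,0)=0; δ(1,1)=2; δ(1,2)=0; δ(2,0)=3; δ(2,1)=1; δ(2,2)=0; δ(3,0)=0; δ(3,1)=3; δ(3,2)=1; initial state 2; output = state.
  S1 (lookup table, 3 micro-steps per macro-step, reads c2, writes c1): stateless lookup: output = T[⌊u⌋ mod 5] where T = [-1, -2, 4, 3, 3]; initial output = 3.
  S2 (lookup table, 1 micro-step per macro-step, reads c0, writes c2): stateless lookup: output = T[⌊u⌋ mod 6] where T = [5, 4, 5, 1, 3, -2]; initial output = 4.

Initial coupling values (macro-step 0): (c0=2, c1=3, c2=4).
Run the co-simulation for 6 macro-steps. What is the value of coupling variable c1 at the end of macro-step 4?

c1 at macro-step 4 = -1

macro 1: S0 reads c1=3 → after 2×micro: 0; S1 reads c2=4 → after 3×micro: 3; S2 reads c0=2 → after 1×micro: 5 ⇒ (c0=0, c1=3, c2=5)
macro 2: S0 reads c1=3 → after 2×micro: 0; S1 reads c2=5 → after 3×micro: -1; S2 reads c0=0 → after 1×micro: 5 ⇒ (c0=0, c1=-1, c2=5)
macro 3: S0 reads c1=-1 → after 2×micro: 0; S1 reads c2=5 → after 3×micro: -1; S2 reads c0=0 → after 1×micro: 5 ⇒ (c0=0, c1=-1, c2=5)
macro 4: S0 reads c1=-1 → after 2×micro: 0; S1 reads c2=5 → after 3×micro: -1; S2 reads c0=0 → after 1×micro: 5 ⇒ (c0=0, c1=-1, c2=5)
macro 5: S0 reads c1=-1 → after 2×micro: 0; S1 reads c2=5 → after 3×micro: -1; S2 reads c0=0 → after 1×micro: 5 ⇒ (c0=0, c1=-1, c2=5)
macro 6: S0 reads c1=-1 → after 2×micro: 0; S1 reads c2=5 → after 3×micro: -1; S2 reads c0=0 → after 1×micro: 5 ⇒ (c0=0, c1=-1, c2=5)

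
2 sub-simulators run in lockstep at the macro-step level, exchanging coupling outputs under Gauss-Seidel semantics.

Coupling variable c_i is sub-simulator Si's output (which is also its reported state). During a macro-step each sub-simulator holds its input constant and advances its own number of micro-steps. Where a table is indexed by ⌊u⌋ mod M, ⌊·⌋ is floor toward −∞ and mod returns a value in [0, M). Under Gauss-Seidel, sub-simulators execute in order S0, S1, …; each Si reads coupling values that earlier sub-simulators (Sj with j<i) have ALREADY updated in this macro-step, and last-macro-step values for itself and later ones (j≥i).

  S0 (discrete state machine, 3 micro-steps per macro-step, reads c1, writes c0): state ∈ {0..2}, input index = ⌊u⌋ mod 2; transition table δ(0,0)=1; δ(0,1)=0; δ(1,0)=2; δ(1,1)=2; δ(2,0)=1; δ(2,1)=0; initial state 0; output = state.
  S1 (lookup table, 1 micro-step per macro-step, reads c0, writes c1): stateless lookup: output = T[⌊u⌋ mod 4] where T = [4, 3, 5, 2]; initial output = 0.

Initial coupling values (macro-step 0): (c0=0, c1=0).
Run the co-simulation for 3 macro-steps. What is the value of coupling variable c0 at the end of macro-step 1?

c0 at macro-step 1 = 1

macro 1: S0 reads c1=0 → after 3×micro: 1; S1 reads c0=1 → after 1×micro: 3 ⇒ (c0=1, c1=3)
macro 2: S0 reads c1=3 → after 3×micro: 0; S1 reads c0=0 → after 1×micro: 4 ⇒ (c0=0, c1=4)
macro 3: S0 reads c1=4 → after 3×micro: 1; S1 reads c0=1 → after 1×micro: 3 ⇒ (c0=1, c1=3)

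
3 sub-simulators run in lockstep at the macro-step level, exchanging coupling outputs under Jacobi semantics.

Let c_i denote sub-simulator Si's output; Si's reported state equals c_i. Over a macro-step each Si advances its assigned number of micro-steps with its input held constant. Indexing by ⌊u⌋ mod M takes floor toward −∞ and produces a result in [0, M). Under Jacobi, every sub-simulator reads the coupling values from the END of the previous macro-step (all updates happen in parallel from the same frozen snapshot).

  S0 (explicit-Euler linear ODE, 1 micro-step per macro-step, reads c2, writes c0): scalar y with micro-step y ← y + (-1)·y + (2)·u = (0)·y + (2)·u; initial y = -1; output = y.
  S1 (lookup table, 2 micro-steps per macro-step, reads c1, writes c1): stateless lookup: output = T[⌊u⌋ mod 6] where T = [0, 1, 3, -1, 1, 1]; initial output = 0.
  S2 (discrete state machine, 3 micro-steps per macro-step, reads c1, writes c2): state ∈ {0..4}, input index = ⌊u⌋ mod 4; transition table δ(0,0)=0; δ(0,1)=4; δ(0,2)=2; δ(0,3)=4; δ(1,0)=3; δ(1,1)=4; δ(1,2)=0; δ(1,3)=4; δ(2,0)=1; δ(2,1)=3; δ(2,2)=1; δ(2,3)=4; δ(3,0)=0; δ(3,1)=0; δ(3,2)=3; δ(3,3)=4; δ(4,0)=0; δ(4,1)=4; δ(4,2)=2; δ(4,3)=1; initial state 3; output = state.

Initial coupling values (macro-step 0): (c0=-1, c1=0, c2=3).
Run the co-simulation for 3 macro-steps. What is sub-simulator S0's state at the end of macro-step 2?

S0 state at macro-step 2 = 0

macro 1: S0 reads c2=3 → after 1×micro: 6; S1 reads c1=0 → after 2×micro: 0; S2 reads c1=0 → after 3×micro: 0 ⇒ (c0=6, c1=0, c2=0)
macro 2: S0 reads c2=0 → after 1×micro: 0; S1 reads c1=0 → after 2×micro: 0; S2 reads c1=0 → after 3×micro: 0 ⇒ (c0=0, c1=0, c2=0)
macro 3: S0 reads c2=0 → after 1×micro: 0; S1 reads c1=0 → after 2×micro: 0; S2 reads c1=0 → after 3×micro: 0 ⇒ (c0=0, c1=0, c2=0)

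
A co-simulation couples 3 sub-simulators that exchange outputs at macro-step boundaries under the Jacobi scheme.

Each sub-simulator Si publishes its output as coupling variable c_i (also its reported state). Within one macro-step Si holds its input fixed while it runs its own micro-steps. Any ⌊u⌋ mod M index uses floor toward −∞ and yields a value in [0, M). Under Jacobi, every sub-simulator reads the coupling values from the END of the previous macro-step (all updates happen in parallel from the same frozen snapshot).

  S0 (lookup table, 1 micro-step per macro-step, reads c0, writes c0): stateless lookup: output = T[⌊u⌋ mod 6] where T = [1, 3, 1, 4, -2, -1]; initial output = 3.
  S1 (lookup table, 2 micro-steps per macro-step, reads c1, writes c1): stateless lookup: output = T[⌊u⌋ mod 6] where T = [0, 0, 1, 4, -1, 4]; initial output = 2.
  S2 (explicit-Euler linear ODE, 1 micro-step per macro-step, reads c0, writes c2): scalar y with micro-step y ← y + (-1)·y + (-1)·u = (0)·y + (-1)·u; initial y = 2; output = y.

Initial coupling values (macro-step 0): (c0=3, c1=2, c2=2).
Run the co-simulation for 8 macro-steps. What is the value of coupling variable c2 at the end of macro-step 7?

c2 at macro-step 7 = 2

macro 1: S0 reads c0=3 → after 1×micro: 4; S1 reads c1=2 → after 2×micro: 1; S2 reads c0=3 → after 1×micro: -3 ⇒ (c0=4, c1=1, c2=-3)
macro 2: S0 reads c0=4 → after 1×micro: -2; S1 reads c1=1 → after 2×micro: 0; S2 reads c0=4 → after 1×micro: -4 ⇒ (c0=-2, c1=0, c2=-4)
macro 3: S0 reads c0=-2 → after 1×micro: -2; S1 reads c1=0 → after 2×micro: 0; S2 reads c0=-2 → after 1×micro: 2 ⇒ (c0=-2, c1=0, c2=2)
macro 4: S0 reads c0=-2 → after 1×micro: -2; S1 reads c1=0 → after 2×micro: 0; S2 reads c0=-2 → after 1×micro: 2 ⇒ (c0=-2, c1=0, c2=2)
macro 5: S0 reads c0=-2 → after 1×micro: -2; S1 reads c1=0 → after 2×micro: 0; S2 reads c0=-2 → after 1×micro: 2 ⇒ (c0=-2, c1=0, c2=2)
macro 6: S0 reads c0=-2 → after 1×micro: -2; S1 reads c1=0 → after 2×micro: 0; S2 reads c0=-2 → after 1×micro: 2 ⇒ (c0=-2, c1=0, c2=2)
macro 7: S0 reads c0=-2 → after 1×micro: -2; S1 reads c1=0 → after 2×micro: 0; S2 reads c0=-2 → after 1×micro: 2 ⇒ (c0=-2, c1=0, c2=2)
macro 8: S0 reads c0=-2 → after 1×micro: -2; S1 reads c1=0 → after 2×micro: 0; S2 reads c0=-2 → after 1×micro: 2 ⇒ (c0=-2, c1=0, c2=2)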